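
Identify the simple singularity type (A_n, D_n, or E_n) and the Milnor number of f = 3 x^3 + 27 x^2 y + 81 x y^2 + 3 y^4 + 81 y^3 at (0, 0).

Type E_6, Milnor number mu = 6.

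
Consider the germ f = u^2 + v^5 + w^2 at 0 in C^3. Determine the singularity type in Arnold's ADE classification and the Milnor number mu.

Type A_{4}, Milnor number mu = 4.

The Hessian of f at 0 is [[2, 0, 0], [0, 0, 0], [0, 0, 2]] with rank 2, so corank 1. A Groebner basis of the Jacobian ideal J(f) in C{u,v,w} is {v^4, u, w}; counting standard monomials gives mu = 4. Corank 1: A-series; mu = 4 gives A_4.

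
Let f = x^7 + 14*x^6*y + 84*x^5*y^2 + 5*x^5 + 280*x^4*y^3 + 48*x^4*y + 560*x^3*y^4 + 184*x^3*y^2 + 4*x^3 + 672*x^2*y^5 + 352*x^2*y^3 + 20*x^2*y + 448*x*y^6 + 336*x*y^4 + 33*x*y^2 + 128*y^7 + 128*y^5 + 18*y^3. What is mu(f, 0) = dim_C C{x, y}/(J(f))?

6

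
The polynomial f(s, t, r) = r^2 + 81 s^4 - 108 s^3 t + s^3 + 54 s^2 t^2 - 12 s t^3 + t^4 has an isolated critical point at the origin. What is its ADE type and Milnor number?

Type E_{6}, Milnor number mu = 6.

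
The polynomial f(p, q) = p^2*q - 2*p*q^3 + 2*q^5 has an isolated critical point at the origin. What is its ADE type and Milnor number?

The Hessian of f at 0 has rank 0. Corank 2; j^3 = p^2*q has shape L^2 M (L != M), so D-series; mu = 6 gives D_6.

Type D_{6}, Milnor number mu = 6.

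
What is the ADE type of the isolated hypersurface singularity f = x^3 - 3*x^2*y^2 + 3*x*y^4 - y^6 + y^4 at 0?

The Hessian of f at 0 is [[0, 0], [0, 0]] with rank 0, so corank 2. A Groebner basis of the Jacobian ideal J(f) in C{x,y} is {x^3, x^2*y, -x^2/2 + x*y^2, y^3}; counting standard monomials gives mu = 6. Corank 2; j^3 = x^3 is a perfect cube, so E-series; the 4-jet and mu = 6 give E_6.

E_{6}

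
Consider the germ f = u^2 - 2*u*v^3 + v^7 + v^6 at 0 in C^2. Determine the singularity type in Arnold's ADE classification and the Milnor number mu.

Type A6, Milnor number mu = 6.

The Hessian of f at 0 has rank 1. Corank 1: A-series; mu = 6 gives A_6.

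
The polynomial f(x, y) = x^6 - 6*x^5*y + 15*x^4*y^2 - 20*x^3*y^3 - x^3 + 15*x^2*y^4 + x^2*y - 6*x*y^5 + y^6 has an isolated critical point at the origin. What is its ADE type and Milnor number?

Type D_{7}, Milnor number mu = 7.

The Hessian of f at 0 is [[0, 0], [0, 0]] with rank 0, so corank 2. A Groebner basis of the Jacobian ideal J(f) in C{x,y} is {x*y/6 + y^5, x*y^2, x^2 - x*y}; counting standard monomials gives mu = 7. Corank 2; j^3 = -x^2*(x - y) has shape L^2 M (L != M), so D-series; mu = 7 gives D_7.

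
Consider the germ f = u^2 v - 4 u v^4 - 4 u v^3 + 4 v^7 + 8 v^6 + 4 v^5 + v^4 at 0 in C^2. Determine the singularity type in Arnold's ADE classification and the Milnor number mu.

The Hessian of f at 0 is [[0, 0], [0, 0]] with rank 0, so corank 2. A Groebner basis of the Jacobian ideal J(f) in C{u,v} is {u*v^2, -u*v/2 + v^3, u^2 + 2*u*v}; counting standard monomials gives mu = 5. Corank 2; j^3 = u^2*v has shape L^2 M (L != M), so D-series; mu = 5 gives D_5.

Type D_{5}, Milnor number mu = 5.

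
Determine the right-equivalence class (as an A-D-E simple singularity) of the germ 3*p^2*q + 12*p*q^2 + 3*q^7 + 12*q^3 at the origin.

D_8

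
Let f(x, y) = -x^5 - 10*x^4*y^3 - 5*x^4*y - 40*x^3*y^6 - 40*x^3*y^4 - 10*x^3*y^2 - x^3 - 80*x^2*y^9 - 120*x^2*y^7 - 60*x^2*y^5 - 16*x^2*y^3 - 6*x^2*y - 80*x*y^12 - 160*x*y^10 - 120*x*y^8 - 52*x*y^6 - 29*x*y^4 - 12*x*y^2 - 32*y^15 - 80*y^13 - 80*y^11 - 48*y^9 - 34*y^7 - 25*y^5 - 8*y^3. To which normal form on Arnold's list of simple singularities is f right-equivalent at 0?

E_{8}

The Hessian of f at 0 is [[0, 0], [0, 0]] with rank 0, so corank 2. A Groebner basis of the Jacobian ideal J(f) in C{x,y} is {-7*x^2/4 + x*y^3 - 7*x*y - 7*y^2, x^2 + 4*x*y + y^4 + 4*y^2, x^3 - 12*x*y^2 - 16*y^3, x^2*y + 4*x*y^2 + 4*y^3}; counting standard monomials gives mu = 8. Corank 2; j^3 = -(x + 2*y)^3 is a perfect cube, so E-series; the 5-jet and mu = 8 give E_8.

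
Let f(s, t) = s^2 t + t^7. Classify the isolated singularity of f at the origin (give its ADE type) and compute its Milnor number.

The Hessian of f at 0 has rank 0. Corank 2; j^3 = s^2*t has shape L^2 M (L != M), so D-series; mu = 8 gives D_8.

Type D_{8}, Milnor number mu = 8.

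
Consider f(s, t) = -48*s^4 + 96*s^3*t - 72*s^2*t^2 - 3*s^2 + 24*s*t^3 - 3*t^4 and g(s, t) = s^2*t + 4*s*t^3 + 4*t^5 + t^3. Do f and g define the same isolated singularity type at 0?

No.

The Hessian of f at 0 has rank 1. Corank 1: A-series; mu = 3 gives A_3. The Hessian of g at 0 has rank 0. Corank 2; j^3 = t*(s^2 + t^2) splits into three distinct lines over C (the quadratic factor has nonzero discriminant), so D_4. f is A_3 but g is D_4, hence not right-equivalent.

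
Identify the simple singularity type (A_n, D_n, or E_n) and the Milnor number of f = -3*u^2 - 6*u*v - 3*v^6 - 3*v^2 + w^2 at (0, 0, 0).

Type A_5, Milnor number mu = 5.

The Hessian of f at 0 is [[-6, -6, 0], [-6, -6, 0], [0, 0, 2]] with rank 2, so corank 1. A Groebner basis of the Jacobian ideal J(f) in C{u,v,w} is {v^5, u + v, w}; counting standard monomials gives mu = 5. Corank 1: A-series; mu = 5 gives A_5.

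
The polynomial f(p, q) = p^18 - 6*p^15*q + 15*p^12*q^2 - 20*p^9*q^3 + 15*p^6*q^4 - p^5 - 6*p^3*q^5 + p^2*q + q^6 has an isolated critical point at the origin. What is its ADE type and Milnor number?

Type D_{7}, Milnor number mu = 7.

The Hessian of f at 0 has rank 0. Corank 2; j^3 = p^2*q has shape L^2 M (L != M), so D-series; mu = 7 gives D_7.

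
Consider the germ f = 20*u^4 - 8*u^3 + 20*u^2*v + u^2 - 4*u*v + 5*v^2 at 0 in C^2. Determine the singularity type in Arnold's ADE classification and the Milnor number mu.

Type A_1, Milnor number mu = 1.

The Hessian of f at 0 is [[2, -4], [-4, 10]] with rank 2, so corank 0. A Groebner basis of the Jacobian ideal J(f) in C{u,v} is {u, v}; counting standard monomials gives mu = 1. Corank 0: nondegenerate Morse point, so A_1.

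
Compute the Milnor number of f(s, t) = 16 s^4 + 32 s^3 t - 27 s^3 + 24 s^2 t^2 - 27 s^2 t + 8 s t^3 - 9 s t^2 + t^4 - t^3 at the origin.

The Hessian of f at 0 is [[0, 0], [0, 0]] with rank 0, so corank 2. A Groebner basis of the Jacobian ideal J(f) in C{s,t} is {t^4, s*t^2 + 7*t^3/18, s^2 + 2*s*t/3 + t^2/9}; counting standard monomials gives mu = 6. Corank 2; j^3 = -(3*s + t)^3 is a perfect cube, so E-series; the 4-jet and mu = 6 give E_6.

6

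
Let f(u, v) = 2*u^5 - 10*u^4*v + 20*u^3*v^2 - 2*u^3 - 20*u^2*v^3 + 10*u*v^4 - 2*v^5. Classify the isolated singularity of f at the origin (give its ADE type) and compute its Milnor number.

The Hessian of f at 0 is [[0, 0], [0, 0]] with rank 0, so corank 2. A Groebner basis of the Jacobian ideal J(f) in C{u,v} is {v^5, u*v^3 - v^4/4, u^2}; counting standard monomials gives mu = 8. Corank 2; j^3 = -2*u^3 is a perfect cube, so E-series; the 5-jet and mu = 8 give E_8.

Type E_8, Milnor number mu = 8.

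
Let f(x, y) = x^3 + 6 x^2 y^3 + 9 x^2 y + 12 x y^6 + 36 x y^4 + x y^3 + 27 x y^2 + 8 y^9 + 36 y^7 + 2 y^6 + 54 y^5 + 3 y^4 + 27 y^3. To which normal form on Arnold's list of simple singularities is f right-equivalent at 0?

E7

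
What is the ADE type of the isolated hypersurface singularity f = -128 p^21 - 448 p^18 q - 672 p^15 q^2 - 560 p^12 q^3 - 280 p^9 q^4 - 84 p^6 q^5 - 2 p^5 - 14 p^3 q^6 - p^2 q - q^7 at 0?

The Hessian of f at 0 has rank 0. Corank 2; j^3 = -p^2*q has shape L^2 M (L != M), so D-series; mu = 8 gives D_8.

D_8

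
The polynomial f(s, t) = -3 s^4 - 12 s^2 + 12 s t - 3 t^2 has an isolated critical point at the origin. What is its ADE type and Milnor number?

The Hessian of f at 0 has rank 1. Corank 1: A-series; mu = 3 gives A_3.

Type A3, Milnor number mu = 3.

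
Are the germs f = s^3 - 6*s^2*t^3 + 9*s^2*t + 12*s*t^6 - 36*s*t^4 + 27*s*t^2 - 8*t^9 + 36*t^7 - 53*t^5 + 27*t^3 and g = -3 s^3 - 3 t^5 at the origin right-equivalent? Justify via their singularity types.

Yes.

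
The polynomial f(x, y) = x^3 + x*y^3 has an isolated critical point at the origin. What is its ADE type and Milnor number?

Type E_{7}, Milnor number mu = 7.

The Hessian of f at 0 has rank 0. Corank 2; j^3 = x^3 is a perfect cube, so E-series; the 4-jet and mu = 7 give E_7.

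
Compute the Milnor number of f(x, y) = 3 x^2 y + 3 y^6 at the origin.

7

The Hessian of f at 0 has rank 0. Corank 2; j^3 = 3*x^2*y has shape L^2 M (L != M), so D-series; mu = 7 gives D_7.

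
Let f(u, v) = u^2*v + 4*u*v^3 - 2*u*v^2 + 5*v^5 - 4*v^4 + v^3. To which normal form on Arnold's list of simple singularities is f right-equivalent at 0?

D6

The Hessian of f at 0 is [[0, 0], [0, 0]] with rank 0, so corank 2. A Groebner basis of the Jacobian ideal J(f) in C{u,v} is {u^3 - 6*u^2 + 25*u*v/2 - 13*v^2/2, u^2*v - 4*u^2 + 17*u*v/2 - 9*v^2/2, -2*u^2 + u*v^2 + 9*u*v/2 - 5*v^2/2, u*v/2 + v^3 - v^2/2}; counting standard monomials gives mu = 6. Corank 2; j^3 = v*(u - v)^2 has shape L^2 M (L != M), so D-series; mu = 6 gives D_6.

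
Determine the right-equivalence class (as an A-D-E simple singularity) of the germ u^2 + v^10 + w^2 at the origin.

A9

The Hessian of f at 0 has rank 2. Corank 1: A-series; mu = 9 gives A_9.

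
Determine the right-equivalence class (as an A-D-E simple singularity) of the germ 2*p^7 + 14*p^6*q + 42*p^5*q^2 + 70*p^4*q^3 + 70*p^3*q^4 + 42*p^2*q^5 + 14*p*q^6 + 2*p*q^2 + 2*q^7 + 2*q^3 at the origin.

The Hessian of f at 0 has rank 0. Corank 2; j^3 = 2*q^2*(p + q) has shape L^2 M (L != M), so D-series; mu = 8 gives D_8.

D_{8}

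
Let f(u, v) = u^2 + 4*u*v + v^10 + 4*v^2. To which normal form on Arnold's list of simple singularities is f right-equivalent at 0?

A9

The Hessian of f at 0 is [[2, 4], [4, 8]] with rank 1, so corank 1. A Groebner basis of the Jacobian ideal J(f) in C{u,v} is {v^9, u + 2*v}; counting standard monomials gives mu = 9. Corank 1: A-series; mu = 9 gives A_9.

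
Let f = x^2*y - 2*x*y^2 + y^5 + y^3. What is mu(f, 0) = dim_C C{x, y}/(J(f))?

The Hessian of f at 0 is [[0, 0], [0, 0]] with rank 0, so corank 2. A Groebner basis of the Jacobian ideal J(f) in C{x,y} is {x^2/5 + y^4 - y^2/5, x^3 - y^3, x*y - y^2}; counting standard monomials gives mu = 6. Corank 2; j^3 = y*(x - y)^2 has shape L^2 M (L != M), so D-series; mu = 6 gives D_6.

6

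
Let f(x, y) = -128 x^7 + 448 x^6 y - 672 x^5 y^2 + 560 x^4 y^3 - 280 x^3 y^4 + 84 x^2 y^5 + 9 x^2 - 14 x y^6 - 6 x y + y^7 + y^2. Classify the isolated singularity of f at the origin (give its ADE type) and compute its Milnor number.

Type A_{6}, Milnor number mu = 6.

The Hessian of f at 0 is [[18, -6], [-6, 2]] with rank 1, so corank 1. A Groebner basis of the Jacobian ideal J(f) in C{x,y} is {y^6, x - y/3}; counting standard monomials gives mu = 6. Corank 1: A-series; mu = 6 gives A_6.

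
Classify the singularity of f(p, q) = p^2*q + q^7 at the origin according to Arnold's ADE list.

D_{8}

The Hessian of f at 0 has rank 0. Corank 2; j^3 = p^2*q has shape L^2 M (L != M), so D-series; mu = 8 gives D_8.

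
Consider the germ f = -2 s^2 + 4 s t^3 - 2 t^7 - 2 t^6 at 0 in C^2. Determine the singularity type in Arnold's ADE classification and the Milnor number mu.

The Hessian of f at 0 has rank 1. Corank 1: A-series; mu = 6 gives A_6.

Type A_{6}, Milnor number mu = 6.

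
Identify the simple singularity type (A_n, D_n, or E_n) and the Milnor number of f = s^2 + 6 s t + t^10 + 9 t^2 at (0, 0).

Type A_{9}, Milnor number mu = 9.

The Hessian of f at 0 is [[2, 6], [6, 18]] with rank 1, so corank 1. A Groebner basis of the Jacobian ideal J(f) in C{s,t} is {t^9, s + 3*t}; counting standard monomials gives mu = 9. Corank 1: A-series; mu = 9 gives A_9.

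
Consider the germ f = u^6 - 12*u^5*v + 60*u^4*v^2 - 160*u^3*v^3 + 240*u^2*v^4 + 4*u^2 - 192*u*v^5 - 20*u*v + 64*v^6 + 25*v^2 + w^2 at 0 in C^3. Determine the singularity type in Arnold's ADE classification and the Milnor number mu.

The Hessian of f at 0 has rank 2. Corank 1: A-series; mu = 5 gives A_5.

Type A_5, Milnor number mu = 5.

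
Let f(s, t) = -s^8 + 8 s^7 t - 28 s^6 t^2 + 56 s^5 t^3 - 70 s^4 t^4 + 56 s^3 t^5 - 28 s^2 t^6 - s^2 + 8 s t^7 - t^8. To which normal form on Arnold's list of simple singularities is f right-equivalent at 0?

The Hessian of f at 0 has rank 1. Corank 1: A-series; mu = 7 gives A_7.

A7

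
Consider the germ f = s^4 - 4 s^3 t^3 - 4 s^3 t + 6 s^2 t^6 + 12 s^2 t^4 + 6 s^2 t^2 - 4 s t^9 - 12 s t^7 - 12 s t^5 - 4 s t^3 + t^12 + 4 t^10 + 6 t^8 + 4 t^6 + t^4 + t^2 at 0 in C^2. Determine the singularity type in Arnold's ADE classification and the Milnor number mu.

Type A3, Milnor number mu = 3.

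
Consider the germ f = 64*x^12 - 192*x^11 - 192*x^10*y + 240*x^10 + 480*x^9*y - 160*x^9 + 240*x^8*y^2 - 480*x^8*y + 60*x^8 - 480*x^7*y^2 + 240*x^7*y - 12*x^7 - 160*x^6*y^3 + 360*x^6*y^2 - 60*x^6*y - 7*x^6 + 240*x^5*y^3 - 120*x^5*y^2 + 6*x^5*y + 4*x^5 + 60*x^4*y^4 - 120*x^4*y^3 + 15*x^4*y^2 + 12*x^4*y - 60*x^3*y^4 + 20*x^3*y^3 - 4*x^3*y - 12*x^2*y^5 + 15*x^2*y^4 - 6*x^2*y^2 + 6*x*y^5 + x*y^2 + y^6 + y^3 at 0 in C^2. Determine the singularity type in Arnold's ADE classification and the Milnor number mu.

The Hessian of f at 0 has rank 0. Corank 2; j^3 = y^2*(x + y) has shape L^2 M (L != M), so D-series; mu = 7 gives D_7.

Type D_7, Milnor number mu = 7.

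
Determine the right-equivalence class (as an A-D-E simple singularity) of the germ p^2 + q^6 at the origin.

A_{5}

The Hessian of f at 0 has rank 1. Corank 1: A-series; mu = 5 gives A_5.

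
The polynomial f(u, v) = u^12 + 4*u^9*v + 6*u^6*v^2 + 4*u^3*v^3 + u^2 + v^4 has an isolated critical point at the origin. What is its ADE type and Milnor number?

Type A3, Milnor number mu = 3.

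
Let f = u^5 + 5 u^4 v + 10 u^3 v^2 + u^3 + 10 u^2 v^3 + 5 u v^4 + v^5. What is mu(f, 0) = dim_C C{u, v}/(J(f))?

8

The Hessian of f at 0 has rank 0. Corank 2; j^3 = u^3 is a perfect cube, so E-series; the 5-jet and mu = 8 give E_8.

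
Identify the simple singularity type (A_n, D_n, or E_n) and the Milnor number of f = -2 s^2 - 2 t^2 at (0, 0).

Type A1, Milnor number mu = 1.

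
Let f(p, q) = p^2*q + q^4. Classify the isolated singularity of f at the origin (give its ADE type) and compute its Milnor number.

The Hessian of f at 0 has rank 0. Corank 2; j^3 = p^2*q has shape L^2 M (L != M), so D-series; mu = 5 gives D_5.

Type D_5, Milnor number mu = 5.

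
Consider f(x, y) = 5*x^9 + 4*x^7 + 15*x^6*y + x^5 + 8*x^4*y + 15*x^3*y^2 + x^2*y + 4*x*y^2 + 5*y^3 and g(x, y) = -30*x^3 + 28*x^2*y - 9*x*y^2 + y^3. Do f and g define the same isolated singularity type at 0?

Yes.

The Hessian of f at 0 has rank 0. Corank 2; j^3 = y*(x^2 + 4*x*y + 5*y^2) splits into three distinct lines over C (the quadratic factor has nonzero discriminant), so D_4. The Hessian of g at 0 has rank 0. Corank 2; j^3 = -(3*x - y)*(10*x^2 - 6*x*y + y^2) splits into three distinct lines over C (the quadratic factor has nonzero discriminant), so D_4. Both have type D_4, hence right-equivalent.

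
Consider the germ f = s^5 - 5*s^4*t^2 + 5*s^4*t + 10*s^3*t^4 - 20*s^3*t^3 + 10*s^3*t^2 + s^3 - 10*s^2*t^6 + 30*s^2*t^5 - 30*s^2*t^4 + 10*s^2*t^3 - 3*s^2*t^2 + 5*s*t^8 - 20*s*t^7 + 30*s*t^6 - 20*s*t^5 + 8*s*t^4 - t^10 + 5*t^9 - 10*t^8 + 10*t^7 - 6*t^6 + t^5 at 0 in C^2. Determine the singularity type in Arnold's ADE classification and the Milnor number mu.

Type E_{8}, Milnor number mu = 8.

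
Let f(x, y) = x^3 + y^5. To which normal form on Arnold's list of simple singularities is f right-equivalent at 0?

The Hessian of f at 0 is [[0, 0], [0, 0]] with rank 0, so corank 2. A Groebner basis of the Jacobian ideal J(f) in C{x,y} is {y^4, x^2}; counting standard monomials gives mu = 8. Corank 2; j^3 = x^3 is a perfect cube, so E-series; the 5-jet and mu = 8 give E_8.

E8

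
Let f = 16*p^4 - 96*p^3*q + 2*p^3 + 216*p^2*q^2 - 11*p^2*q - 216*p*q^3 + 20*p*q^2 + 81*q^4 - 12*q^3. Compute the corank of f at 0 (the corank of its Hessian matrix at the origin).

2

The Hessian at 0 is [[0, 0], [0, 0]] of rank 0; hence corank 2.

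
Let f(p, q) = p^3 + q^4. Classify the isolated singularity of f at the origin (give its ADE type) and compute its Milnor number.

The Hessian of f at 0 has rank 0. Corank 2; j^3 = p^3 is a perfect cube, so E-series; the 4-jet and mu = 6 give E_6.

Type E6, Milnor number mu = 6.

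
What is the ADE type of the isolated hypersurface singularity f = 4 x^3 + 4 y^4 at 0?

E_6

The Hessian of f at 0 has rank 0. Corank 2; j^3 = 4*x^3 is a perfect cube, so E-series; the 4-jet and mu = 6 give E_6.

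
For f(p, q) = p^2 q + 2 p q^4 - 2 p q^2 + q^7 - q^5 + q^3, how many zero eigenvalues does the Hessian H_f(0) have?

2

The Hessian at 0 is [[0, 0], [0, 0]] of rank 0; hence corank 2.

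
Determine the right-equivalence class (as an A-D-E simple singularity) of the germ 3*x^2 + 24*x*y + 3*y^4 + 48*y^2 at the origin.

A3

The Hessian of f at 0 has rank 1. Corank 1: A-series; mu = 3 gives A_3.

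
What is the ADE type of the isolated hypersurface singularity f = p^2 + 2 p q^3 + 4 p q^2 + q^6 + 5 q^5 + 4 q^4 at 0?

A_{4}

The Hessian of f at 0 has rank 1. Corank 1: A-series; mu = 4 gives A_4.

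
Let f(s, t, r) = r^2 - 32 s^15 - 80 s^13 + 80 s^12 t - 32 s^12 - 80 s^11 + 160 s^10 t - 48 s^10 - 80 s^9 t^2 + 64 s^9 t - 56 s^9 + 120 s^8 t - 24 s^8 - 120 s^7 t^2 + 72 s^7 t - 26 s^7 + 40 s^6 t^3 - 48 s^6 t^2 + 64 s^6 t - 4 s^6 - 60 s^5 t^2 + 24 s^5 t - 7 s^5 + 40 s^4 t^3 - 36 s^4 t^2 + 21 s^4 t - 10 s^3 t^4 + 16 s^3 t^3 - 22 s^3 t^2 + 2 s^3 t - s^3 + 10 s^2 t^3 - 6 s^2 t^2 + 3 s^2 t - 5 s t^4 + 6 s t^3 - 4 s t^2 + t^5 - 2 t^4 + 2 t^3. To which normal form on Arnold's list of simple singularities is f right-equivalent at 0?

D_{4}

The Hessian of f at 0 is [[0, 0, 0], [0, 0, 0], [0, 0, 2]] with rank 1, so corank 2. A Groebner basis of the Jacobian ideal J(f) in C{s,t,r} is {t^3, s^2 - 2*t^2/3, s*t - t^2, r}; counting standard monomials gives mu = 4. Corank 2; j^3 = -(s - t)*(s^2 - 2*s*t + 2*t^2) splits into three distinct lines over C (the quadratic factor has nonzero discriminant), so D_4.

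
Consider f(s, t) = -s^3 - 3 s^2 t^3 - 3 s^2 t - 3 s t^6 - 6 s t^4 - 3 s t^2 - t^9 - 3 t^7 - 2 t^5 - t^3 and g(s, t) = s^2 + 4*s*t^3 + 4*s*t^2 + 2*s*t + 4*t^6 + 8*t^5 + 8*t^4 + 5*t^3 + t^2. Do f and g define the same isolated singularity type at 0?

The Hessian of f at 0 has rank 0. Corank 2; j^3 = -(s + t)^3 is a perfect cube, so E-series; the 5-jet and mu = 8 give E_8. The Hessian of g at 0 has rank 1. Corank 1: A-series; mu = 2 gives A_2. f is E_8 but g is A_2, hence not right-equivalent.

No.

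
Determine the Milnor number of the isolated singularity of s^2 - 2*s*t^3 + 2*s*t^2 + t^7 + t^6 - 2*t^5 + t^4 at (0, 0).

The Hessian of f at 0 has rank 1. Corank 1: A-series; mu = 6 gives A_6.

6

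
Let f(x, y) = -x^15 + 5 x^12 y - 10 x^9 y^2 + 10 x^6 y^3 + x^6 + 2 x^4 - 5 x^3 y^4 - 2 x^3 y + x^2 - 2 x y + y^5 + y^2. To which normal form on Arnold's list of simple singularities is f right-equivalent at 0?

A_{4}

The Hessian of f at 0 has rank 1. Corank 1: A-series; mu = 4 gives A_4.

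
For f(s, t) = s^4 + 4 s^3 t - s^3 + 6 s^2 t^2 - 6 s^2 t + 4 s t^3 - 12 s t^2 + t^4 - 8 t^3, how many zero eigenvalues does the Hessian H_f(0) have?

Hessian at 0 has rank 0.

2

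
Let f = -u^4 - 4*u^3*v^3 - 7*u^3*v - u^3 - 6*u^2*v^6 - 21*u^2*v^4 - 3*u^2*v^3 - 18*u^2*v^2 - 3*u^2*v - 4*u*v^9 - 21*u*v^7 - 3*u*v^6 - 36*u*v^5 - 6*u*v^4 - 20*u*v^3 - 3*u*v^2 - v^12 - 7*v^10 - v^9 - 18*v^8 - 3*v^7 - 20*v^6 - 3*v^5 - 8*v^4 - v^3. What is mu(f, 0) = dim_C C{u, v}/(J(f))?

7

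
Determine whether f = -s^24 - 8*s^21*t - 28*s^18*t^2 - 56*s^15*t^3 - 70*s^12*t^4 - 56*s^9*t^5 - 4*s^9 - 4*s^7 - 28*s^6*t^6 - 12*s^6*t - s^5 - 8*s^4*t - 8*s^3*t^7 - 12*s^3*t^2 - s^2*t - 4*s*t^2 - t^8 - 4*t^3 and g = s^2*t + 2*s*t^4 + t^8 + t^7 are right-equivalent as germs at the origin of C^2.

Yes.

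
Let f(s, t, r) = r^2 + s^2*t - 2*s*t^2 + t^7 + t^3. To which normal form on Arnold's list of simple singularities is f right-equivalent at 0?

D_8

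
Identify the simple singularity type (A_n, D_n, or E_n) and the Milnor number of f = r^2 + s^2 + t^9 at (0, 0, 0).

The Hessian of f at 0 is [[2, 0, 0], [0, 0, 0], [0, 0, 2]] with rank 2, so corank 1. A Groebner basis of the Jacobian ideal J(f) in C{s,t,r} is {t^8, s, r}; counting standard monomials gives mu = 8. Corank 1: A-series; mu = 8 gives A_8.

Type A_8, Milnor number mu = 8.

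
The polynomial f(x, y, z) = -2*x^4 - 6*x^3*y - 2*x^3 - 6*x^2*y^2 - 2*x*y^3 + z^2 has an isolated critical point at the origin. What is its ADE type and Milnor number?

Type E7, Milnor number mu = 7.

The Hessian of f at 0 is [[0, 0, 0], [0, 0, 0], [0, 0, 2]] with rank 1, so corank 2. A Groebner basis of the Jacobian ideal J(f) in C{x,y,z} is {3*x^2 + y^4 + y^3, x^3, x^2*y - x^2 - y^3/3, 2*x^2 + x*y^2 + 2*y^3/3, z}; counting standard monomials gives mu = 7. Corank 2; j^3 = -2*x^3 is a perfect cube, so E-series; the 4-jet and mu = 7 give E_7.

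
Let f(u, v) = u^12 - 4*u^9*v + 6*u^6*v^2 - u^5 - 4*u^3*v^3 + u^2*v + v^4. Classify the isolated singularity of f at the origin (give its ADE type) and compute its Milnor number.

Type D_5, Milnor number mu = 5.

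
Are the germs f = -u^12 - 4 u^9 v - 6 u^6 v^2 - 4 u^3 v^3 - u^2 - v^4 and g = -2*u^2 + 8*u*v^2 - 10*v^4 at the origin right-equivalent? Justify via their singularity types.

Yes.

The Hessian of f at 0 has rank 1. Corank 1: A-series; mu = 3 gives A_3. The Hessian of g at 0 has rank 1. Corank 1: A-series; mu = 3 gives A_3. Both have type A_3, hence right-equivalent.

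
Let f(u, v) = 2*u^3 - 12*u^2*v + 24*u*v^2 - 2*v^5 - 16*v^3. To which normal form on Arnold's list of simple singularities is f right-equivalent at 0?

E_8

The Hessian of f at 0 is [[0, 0], [0, 0]] with rank 0, so corank 2. A Groebner basis of the Jacobian ideal J(f) in C{u,v} is {v^4, u^2 - 4*u*v + 4*v^2}; counting standard monomials gives mu = 8. Corank 2; j^3 = 2*(u - 2*v)^3 is a perfect cube, so E-series; the 5-jet and mu = 8 give E_8.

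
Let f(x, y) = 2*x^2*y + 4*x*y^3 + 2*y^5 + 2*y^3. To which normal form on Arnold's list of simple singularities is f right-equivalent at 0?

D_{4}

The Hessian of f at 0 has rank 0. Corank 2; j^3 = 2*y*(x^2 + y^2) splits into three distinct lines over C (the quadratic factor has nonzero discriminant), so D_4.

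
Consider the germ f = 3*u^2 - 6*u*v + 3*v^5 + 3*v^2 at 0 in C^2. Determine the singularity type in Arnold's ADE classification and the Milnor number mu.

Type A_4, Milnor number mu = 4.

The Hessian of f at 0 has rank 1. Corank 1: A-series; mu = 4 gives A_4.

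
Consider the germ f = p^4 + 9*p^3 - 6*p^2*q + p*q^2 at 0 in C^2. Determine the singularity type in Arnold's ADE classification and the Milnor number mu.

Type D5, Milnor number mu = 5.

The Hessian of f at 0 is [[0, 0], [0, 0]] with rank 0, so corank 2. A Groebner basis of the Jacobian ideal J(f) in C{p,q} is {p*q^2 - 27*p*q/4 + 9*q^2/4, -81*p*q/4 + q^3 + 27*q^2/4, p^2 - p*q/3}; counting standard monomials gives mu = 5. Corank 2; j^3 = p*(3*p - q)^2 has shape L^2 M (L != M), so D-series; mu = 5 gives D_5.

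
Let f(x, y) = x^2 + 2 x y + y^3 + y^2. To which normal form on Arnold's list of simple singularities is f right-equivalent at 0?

The Hessian of f at 0 is [[2, 2], [2, 2]] with rank 1, so corank 1. A Groebner basis of the Jacobian ideal J(f) in C{x,y} is {y^2, x + y}; counting standard monomials gives mu = 2. Corank 1: A-series; mu = 2 gives A_2.

A_{2}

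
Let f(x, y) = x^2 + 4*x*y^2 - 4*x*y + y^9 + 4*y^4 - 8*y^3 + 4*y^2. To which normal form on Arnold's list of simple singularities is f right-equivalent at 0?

A_{8}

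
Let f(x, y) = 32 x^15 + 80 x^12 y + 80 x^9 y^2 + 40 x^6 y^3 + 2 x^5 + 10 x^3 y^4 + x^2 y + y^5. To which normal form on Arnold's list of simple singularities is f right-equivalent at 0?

The Hessian of f at 0 is [[0, 0], [0, 0]] with rank 0, so corank 2. A Groebner basis of the Jacobian ideal J(f) in C{x,y} is {x^2/5 + y^4, x^3, x*y}; counting standard monomials gives mu = 6. Corank 2; j^3 = x^2*y has shape L^2 M (L != M), so D-series; mu = 6 gives D_6.

D6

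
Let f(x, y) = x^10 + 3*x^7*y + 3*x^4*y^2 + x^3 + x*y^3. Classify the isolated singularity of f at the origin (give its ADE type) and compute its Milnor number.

The Hessian of f at 0 is [[0, 0], [0, 0]] with rank 0, so corank 2. A Groebner basis of the Jacobian ideal J(f) in C{x,y} is {x^3, x*y^2, 3*x^2 + y^3}; counting standard monomials gives mu = 7. Corank 2; j^3 = x^3 is a perfect cube, so E-series; the 4-jet and mu = 7 give E_7.

Type E_7, Milnor number mu = 7.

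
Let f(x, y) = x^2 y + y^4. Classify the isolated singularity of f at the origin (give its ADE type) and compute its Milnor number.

Type D5, Milnor number mu = 5.

The Hessian of f at 0 has rank 0. Corank 2; j^3 = x^2*y has shape L^2 M (L != M), so D-series; mu = 5 gives D_5.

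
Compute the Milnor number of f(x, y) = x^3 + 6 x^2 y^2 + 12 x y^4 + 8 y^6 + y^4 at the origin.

6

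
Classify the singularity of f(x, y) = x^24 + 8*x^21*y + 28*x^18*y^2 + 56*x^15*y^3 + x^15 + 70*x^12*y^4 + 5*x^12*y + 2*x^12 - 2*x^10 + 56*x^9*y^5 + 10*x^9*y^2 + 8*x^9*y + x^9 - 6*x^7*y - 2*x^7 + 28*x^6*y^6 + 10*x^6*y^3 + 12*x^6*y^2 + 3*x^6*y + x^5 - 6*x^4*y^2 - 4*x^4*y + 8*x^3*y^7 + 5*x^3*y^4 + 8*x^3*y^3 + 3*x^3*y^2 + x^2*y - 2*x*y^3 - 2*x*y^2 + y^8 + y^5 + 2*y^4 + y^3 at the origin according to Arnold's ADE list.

D_{9}

The Hessian of f at 0 has rank 0. Corank 2; j^3 = y*(x - y)^2 has shape L^2 M (L != M), so D-series; mu = 9 gives D_9.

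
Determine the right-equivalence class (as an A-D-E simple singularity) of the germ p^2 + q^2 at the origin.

A1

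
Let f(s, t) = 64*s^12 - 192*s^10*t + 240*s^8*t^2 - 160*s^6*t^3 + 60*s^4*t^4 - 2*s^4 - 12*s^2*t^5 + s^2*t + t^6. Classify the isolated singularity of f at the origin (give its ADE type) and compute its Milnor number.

The Hessian of f at 0 is [[0, 0], [0, 0]] with rank 0, so corank 2. A Groebner basis of the Jacobian ideal J(f) in C{s,t} is {s^2/6 + t^5, s^3, s*t}; counting standard monomials gives mu = 7. Corank 2; j^3 = s^2*t has shape L^2 M (L != M), so D-series; mu = 7 gives D_7.

Type D7, Milnor number mu = 7.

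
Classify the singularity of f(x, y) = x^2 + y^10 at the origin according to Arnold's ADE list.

A9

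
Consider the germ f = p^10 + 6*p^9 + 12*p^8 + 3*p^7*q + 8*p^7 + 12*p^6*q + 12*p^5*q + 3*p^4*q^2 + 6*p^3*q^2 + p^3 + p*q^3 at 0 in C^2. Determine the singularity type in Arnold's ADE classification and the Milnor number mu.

The Hessian of f at 0 has rank 0. Corank 2; j^3 = p^3 is a perfect cube, so E-series; the 4-jet and mu = 7 give E_7.

Type E7, Milnor number mu = 7.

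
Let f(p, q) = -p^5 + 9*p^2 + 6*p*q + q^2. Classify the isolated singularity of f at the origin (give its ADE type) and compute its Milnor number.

Type A4, Milnor number mu = 4.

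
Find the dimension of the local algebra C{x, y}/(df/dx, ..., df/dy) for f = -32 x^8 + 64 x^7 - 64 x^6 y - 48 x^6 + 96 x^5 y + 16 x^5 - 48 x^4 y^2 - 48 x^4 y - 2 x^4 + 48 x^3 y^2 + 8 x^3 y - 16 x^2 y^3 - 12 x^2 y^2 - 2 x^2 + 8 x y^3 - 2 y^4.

3

The Hessian of f at 0 has rank 1. Corank 1: A-series; mu = 3 gives A_3.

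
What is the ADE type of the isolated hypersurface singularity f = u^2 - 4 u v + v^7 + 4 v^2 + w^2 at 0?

A_6

The Hessian of f at 0 has rank 2. Corank 1: A-series; mu = 6 gives A_6.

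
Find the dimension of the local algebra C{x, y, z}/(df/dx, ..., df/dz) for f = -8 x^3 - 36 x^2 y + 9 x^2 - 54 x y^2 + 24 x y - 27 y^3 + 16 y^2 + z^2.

2

The Hessian of f at 0 has rank 2. Corank 1: A-series; mu = 2 gives A_2.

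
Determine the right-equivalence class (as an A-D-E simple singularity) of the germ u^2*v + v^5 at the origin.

The Hessian of f at 0 has rank 0. Corank 2; j^3 = u^2*v has shape L^2 M (L != M), so D-series; mu = 6 gives D_6.

D_6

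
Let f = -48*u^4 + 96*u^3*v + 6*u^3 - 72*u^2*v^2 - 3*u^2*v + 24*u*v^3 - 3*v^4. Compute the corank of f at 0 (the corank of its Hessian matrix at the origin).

The Hessian at 0 is [[0, 0], [0, 0]] of rank 0; hence corank 2.

2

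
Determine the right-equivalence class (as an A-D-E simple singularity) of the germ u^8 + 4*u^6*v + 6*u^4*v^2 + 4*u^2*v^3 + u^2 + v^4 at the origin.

A_3

The Hessian of f at 0 is [[2, 0], [0, 0]] with rank 1, so corank 1. A Groebner basis of the Jacobian ideal J(f) in C{u,v} is {v^3, u}; counting standard monomials gives mu = 3. Corank 1: A-series; mu = 3 gives A_3.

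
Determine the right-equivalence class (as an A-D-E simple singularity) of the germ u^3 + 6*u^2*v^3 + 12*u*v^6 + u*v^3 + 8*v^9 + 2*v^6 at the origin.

E_7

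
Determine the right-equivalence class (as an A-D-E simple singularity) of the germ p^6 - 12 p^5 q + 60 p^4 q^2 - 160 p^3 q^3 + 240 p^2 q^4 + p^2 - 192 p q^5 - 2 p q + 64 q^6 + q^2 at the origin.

The Hessian of f at 0 has rank 1. Corank 1: A-series; mu = 5 gives A_5.

A5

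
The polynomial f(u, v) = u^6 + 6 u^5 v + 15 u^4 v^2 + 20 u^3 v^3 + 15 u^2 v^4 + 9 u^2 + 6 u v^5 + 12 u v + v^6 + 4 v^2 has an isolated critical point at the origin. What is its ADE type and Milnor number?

Type A_5, Milnor number mu = 5.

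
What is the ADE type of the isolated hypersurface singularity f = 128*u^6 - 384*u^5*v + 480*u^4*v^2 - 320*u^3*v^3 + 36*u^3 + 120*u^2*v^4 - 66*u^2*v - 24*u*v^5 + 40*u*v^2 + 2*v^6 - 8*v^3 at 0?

The Hessian of f at 0 has rank 0. Corank 2; j^3 = 2*(2*u - v)*(3*u - 2*v)^2 has shape L^2 M (L != M), so D-series; mu = 7 gives D_7.

D_{7}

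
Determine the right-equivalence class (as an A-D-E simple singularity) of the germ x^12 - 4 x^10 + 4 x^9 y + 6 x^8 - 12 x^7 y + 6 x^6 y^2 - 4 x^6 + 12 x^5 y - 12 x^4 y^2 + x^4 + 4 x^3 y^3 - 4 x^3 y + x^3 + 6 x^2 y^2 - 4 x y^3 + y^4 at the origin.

The Hessian of f at 0 has rank 0. Corank 2; j^3 = x^3 is a perfect cube, so E-series; the 4-jet and mu = 6 give E_6.

E6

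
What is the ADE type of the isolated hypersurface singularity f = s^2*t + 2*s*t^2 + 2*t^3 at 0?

D_{4}

The Hessian of f at 0 is [[0, 0], [0, 0]] with rank 0, so corank 2. A Groebner basis of the Jacobian ideal J(f) in C{s,t} is {t^3, s^2 + 2*t^2, s*t + t^2}; counting standard monomials gives mu = 4. Corank 2; j^3 = t*(s^2 + 2*s*t + 2*t^2) splits into three distinct lines over C (the quadratic factor has nonzero discriminant), so D_4.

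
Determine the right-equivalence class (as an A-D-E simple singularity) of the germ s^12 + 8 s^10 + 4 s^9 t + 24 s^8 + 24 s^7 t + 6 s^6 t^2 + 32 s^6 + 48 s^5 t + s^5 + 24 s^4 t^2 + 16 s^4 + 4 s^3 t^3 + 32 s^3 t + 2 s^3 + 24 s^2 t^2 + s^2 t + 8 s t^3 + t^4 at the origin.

D5

The Hessian of f at 0 has rank 0. Corank 2; j^3 = s^2*(2*s + t) has shape L^2 M (L != M), so D-series; mu = 5 gives D_5.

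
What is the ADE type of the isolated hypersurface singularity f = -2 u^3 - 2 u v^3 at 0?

E7

The Hessian of f at 0 has rank 0. Corank 2; j^3 = -2*u^3 is a perfect cube, so E-series; the 4-jet and mu = 7 give E_7.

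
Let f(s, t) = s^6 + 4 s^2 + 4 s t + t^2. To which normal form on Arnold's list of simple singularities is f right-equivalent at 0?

A5

The Hessian of f at 0 has rank 1. Corank 1: A-series; mu = 5 gives A_5.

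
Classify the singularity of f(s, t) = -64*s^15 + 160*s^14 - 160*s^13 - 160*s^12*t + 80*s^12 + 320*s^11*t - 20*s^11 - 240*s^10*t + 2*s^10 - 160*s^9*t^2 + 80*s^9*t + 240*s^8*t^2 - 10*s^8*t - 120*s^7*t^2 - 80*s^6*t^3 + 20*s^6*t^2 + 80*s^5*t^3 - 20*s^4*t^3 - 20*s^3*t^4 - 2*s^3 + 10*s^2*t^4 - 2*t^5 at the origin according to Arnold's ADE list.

The Hessian of f at 0 has rank 0. Corank 2; j^3 = -2*s^3 is a perfect cube, so E-series; the 5-jet and mu = 8 give E_8.

E_{8}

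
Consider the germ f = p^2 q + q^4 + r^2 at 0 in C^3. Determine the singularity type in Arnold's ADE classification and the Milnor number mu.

Type D_{5}, Milnor number mu = 5.

The Hessian of f at 0 has rank 1. Corank 2; j^3 = p^2*q has shape L^2 M (L != M), so D-series; mu = 5 gives D_5.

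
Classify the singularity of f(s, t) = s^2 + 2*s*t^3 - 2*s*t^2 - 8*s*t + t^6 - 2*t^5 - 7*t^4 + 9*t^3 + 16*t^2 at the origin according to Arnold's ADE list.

The Hessian of f at 0 is [[2, -8], [-8, 32]] with rank 1, so corank 1. A Groebner basis of the Jacobian ideal J(f) in C{s,t} is {t^2, s - 4*t}; counting standard monomials gives mu = 2. Corank 1: A-series; mu = 2 gives A_2.

A_{2}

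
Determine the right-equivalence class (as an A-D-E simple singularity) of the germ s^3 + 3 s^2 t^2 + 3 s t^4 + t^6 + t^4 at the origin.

The Hessian of f at 0 is [[0, 0], [0, 0]] with rank 0, so corank 2. A Groebner basis of the Jacobian ideal J(f) in C{s,t} is {s^3, s^2*t, s^2/2 + s*t^2, t^3}; counting standard monomials gives mu = 6. Corank 2; j^3 = s^3 is a perfect cube, so E-series; the 4-jet and mu = 6 give E_6.

E6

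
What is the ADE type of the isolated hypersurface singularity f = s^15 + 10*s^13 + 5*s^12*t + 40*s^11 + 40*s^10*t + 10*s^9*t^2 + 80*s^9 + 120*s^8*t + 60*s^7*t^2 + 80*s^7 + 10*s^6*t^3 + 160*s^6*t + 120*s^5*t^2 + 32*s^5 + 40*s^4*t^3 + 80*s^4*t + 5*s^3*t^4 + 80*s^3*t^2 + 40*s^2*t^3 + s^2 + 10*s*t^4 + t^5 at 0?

The Hessian of f at 0 has rank 1. Corank 1: A-series; mu = 4 gives A_4.

A_{4}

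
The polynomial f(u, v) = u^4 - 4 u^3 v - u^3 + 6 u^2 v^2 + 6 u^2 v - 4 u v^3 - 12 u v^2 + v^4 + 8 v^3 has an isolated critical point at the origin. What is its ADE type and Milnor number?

Type E_{6}, Milnor number mu = 6.

The Hessian of f at 0 is [[0, 0], [0, 0]] with rank 0, so corank 2. A Groebner basis of the Jacobian ideal J(f) in C{u,v} is {v^4, u*v^2 - 5*v^3/3, u^2 - 4*u*v + 4*v^2}; counting standard monomials gives mu = 6. Corank 2; j^3 = -(u - 2*v)^3 is a perfect cube, so E-series; the 4-jet and mu = 6 give E_6.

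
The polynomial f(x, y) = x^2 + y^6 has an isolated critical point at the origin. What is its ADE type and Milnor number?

The Hessian of f at 0 has rank 1. Corank 1: A-series; mu = 5 gives A_5.

Type A5, Milnor number mu = 5.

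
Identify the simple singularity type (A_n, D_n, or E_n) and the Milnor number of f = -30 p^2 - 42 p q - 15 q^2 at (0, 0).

Type A_{1}, Milnor number mu = 1.

The Hessian of f at 0 has rank 2. Corank 0: nondegenerate Morse point, so A_1.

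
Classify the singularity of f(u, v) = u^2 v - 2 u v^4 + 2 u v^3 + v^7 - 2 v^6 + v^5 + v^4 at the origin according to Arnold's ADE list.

The Hessian of f at 0 is [[0, 0], [0, 0]] with rank 0, so corank 2. A Groebner basis of the Jacobian ideal J(f) in C{u,v} is {u*v^2, u*v + v^3, u^2 - 4*u*v}; counting standard monomials gives mu = 5. Corank 2; j^3 = u^2*v has shape L^2 M (L != M), so D-series; mu = 5 gives D_5.

D_5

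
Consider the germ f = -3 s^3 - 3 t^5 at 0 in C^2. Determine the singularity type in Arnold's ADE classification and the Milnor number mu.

The Hessian of f at 0 has rank 0. Corank 2; j^3 = -3*s^3 is a perfect cube, so E-series; the 5-jet and mu = 8 give E_8.

Type E_{8}, Milnor number mu = 8.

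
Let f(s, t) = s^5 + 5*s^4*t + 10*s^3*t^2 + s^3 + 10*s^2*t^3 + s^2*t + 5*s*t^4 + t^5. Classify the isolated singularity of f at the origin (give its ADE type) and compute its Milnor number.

Type D_{6}, Milnor number mu = 6.

The Hessian of f at 0 is [[0, 0], [0, 0]] with rank 0, so corank 2. A Groebner basis of the Jacobian ideal J(f) in C{s,t} is {-s*t/5 + t^4, s*t^2, s^2 + s*t}; counting standard monomials gives mu = 6. Corank 2; j^3 = s^2*(s + t) has shape L^2 M (L != M), so D-series; mu = 6 gives D_6.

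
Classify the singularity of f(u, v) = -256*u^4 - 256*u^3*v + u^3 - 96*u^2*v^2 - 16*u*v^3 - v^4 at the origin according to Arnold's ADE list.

E_6

The Hessian of f at 0 is [[0, 0], [0, 0]] with rank 0, so corank 2. A Groebner basis of the Jacobian ideal J(f) in C{u,v} is {v^4, u*v^2 + v^3/12, u^2}; counting standard monomials gives mu = 6. Corank 2; j^3 = u^3 is a perfect cube, so E-series; the 4-jet and mu = 6 give E_6.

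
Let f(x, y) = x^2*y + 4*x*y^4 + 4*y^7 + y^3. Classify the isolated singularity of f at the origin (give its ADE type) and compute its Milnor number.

The Hessian of f at 0 has rank 0. Corank 2; j^3 = y*(x^2 + y^2) splits into three distinct lines over C (the quadratic factor has nonzero discriminant), so D_4.

Type D_{4}, Milnor number mu = 4.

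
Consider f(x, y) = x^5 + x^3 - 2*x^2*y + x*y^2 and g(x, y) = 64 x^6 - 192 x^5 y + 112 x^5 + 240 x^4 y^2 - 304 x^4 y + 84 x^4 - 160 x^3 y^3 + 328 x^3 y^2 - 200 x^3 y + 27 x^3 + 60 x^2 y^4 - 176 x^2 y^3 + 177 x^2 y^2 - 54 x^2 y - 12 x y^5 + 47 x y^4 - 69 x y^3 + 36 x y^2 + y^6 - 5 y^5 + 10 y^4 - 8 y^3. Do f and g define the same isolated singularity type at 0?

The Hessian of f at 0 is [[0, 0], [0, 0]] with rank 0, so corank 2. A Groebner basis of the Jacobian ideal J(f) in C{x,y} is {-x*y/5 + y^4 + y^2/5, x*y^2 - y^3, x^2 - x*y}; counting standard monomials gives mu = 6. Corank 2; j^3 = x*(x - y)^2 has shape L^2 M (L != M), so D-series; mu = 6 gives D_6. The Hessian of g at 0 is [[0, 0], [0, 0]] with rank 0, so corank 2. A Groebner basis of the Jacobian ideal J(g) in C{x,y} is {-19683*x^2/5 + 26244*x*y/5 + y^4 + 27*y^3/5 - 8748*y^2/5, x^3 + 270*x^2 - 360*x*y - 2*y^3/3 + 120*y^2, x^2*y + 1377*x^2/5 - 1836*x*y/5 - 37*y^3/45 + 612*y^2/5, 1053*x^2/5 + x*y^2 - 1404*x*y/5 - 43*y^3/45 + 468*y^2/5}; counting standard monomials gives mu = 7. Corank 2; j^3 = (3*x - 2*y)^3 is a perfect cube, so E-series; the 4-jet and mu = 7 give E_7. f is D_6 but g is E_7, hence not right-equivalent.

No.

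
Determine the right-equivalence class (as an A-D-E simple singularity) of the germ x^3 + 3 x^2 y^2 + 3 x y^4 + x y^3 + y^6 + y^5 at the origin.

E_7

The Hessian of f at 0 has rank 0. Corank 2; j^3 = x^3 is a perfect cube, so E-series; the 4-jet and mu = 7 give E_7.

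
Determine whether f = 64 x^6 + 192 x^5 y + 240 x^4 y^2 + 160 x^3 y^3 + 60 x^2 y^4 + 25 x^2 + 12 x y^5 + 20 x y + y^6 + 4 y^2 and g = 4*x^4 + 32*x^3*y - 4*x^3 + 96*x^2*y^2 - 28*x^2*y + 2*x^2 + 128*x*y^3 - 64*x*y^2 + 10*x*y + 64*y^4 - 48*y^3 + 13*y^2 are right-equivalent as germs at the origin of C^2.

The Hessian of f at 0 is [[50, 20], [20, 8]] with rank 1, so corank 1. A Groebner basis of the Jacobian ideal J(f) in C{x,y} is {y^5, x + 2*y/5}; counting standard monomials gives mu = 5. Corank 1: A-series; mu = 5 gives A_5. The Hessian of g at 0 is [[4, 10], [10, 26]] with rank 2, so corank 0. A Groebner basis of the Jacobian ideal J(g) in C{x,y} is {x, y}; counting standard monomials gives mu = 1. Corank 0: nondegenerate Morse point, so A_1. f is A_5 but g is A_1, hence not right-equivalent.

No.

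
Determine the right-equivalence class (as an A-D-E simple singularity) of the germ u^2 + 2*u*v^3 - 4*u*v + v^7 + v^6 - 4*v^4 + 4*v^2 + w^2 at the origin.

The Hessian of f at 0 is [[2, -4, 0], [-4, 8, 0], [0, 0, 2]] with rank 2, so corank 1. A Groebner basis of the Jacobian ideal J(f) in C{u,v,w} is {u + v^3 - 2*v, u^2 - 4*u*v + 4*v^2, w}; counting standard monomials gives mu = 6. Corank 1: A-series; mu = 6 gives A_6.

A_{6}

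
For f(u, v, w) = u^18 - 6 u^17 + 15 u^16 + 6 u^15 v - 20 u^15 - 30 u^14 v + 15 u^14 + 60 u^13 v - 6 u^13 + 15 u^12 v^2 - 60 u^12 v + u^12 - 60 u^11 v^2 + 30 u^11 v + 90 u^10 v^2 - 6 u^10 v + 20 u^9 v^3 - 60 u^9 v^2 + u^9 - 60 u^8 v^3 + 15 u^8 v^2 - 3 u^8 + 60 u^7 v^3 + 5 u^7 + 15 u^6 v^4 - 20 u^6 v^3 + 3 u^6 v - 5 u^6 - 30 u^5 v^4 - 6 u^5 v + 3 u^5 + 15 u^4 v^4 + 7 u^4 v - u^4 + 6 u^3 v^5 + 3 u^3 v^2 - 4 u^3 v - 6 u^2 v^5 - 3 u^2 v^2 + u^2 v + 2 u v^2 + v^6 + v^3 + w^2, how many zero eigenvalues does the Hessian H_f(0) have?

The Hessian at 0 is [[0, 0, 0], [0, 0, 0], [0, 0, 2]] of rank 1; hence corank 2.

2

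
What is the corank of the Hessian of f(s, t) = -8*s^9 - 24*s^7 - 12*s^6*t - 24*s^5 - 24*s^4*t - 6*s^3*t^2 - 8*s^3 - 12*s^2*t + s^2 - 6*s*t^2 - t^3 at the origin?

1

Hessian at 0 has rank 1.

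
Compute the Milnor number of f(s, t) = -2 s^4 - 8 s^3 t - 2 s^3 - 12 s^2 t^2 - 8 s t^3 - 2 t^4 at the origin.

6

The Hessian of f at 0 has rank 0. Corank 2; j^3 = -2*s^3 is a perfect cube, so E-series; the 4-jet and mu = 6 give E_6.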